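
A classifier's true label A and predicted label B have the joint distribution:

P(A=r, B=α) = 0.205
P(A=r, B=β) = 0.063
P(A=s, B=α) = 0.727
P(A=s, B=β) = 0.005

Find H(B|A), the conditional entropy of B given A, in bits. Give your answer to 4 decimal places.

0.2540 bits

Chain rule: H(B|A) = H(A,B) − H(A).
Marginals: p(A) = (0.2680, 0.7320), p(B) = (0.9320, 0.0680).
H(A,B) = 1.0926 bits; H(A) = 0.8386 bits.
H(B|A) = 1.0926 − 0.8386 = 0.2540 bits.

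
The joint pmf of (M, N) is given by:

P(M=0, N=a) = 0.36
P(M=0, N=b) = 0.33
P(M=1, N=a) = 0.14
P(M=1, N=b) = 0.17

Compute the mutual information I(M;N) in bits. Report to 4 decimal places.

0.0030 bits

Marginals: p(M) = (0.6900, 0.3100), p(N) = (0.5000, 0.5000).
I(M;N) = Σ p(x,y)·log₂[p(x,y)/(p(x)p(y))].
  (0,a): 0.36·log₂(1.0435) = 0.02210
  (0,b): 0.33·log₂(0.9565) = -0.02116
  (1,a): 0.14·log₂(0.9032) = -0.02056
  (1,b): 0.17·log₂(1.0968) = 0.02266
Sum = 0.0030 bits.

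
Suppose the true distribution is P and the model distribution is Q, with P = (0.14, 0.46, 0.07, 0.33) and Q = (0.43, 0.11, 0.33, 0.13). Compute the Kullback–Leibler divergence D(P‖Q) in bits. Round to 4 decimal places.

1.0098 bits

D(P‖Q) = Σ p·log₂(p/q).
  0.14·log₂(0.14/0.43) = -0.22665
  0.46·log₂(0.46/0.11) = 0.94950
  0.07·log₂(0.07/0.33) = -0.15659
  0.33·log₂(0.33/0.13) = 0.44350
D(P‖Q) = 1.0098 bits.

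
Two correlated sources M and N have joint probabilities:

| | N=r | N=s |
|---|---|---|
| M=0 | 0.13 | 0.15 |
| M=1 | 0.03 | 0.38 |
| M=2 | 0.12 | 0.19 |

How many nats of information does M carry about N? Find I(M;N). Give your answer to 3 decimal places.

0.085 nats

Marginals: p(M) = (0.2800, 0.4100, 0.3100), p(N) = (0.2800, 0.7200).
I(M;N) = Σ p(x,y)·ln[p(x,y)/(p(x)p(y))].
  (0,r): 0.13·ln(1.6582) = 0.0657
  (0,s): 0.15·ln(0.7440) = -0.0443
  (1,r): 0.03·ln(0.2613) = -0.0403
  (1,s): 0.38·ln(1.2873) = 0.0960
  (2,r): 0.12·ln(1.3825) = 0.0389
  (2,s): 0.19·ln(0.8513) = -0.0306
Sum = 0.085 nats.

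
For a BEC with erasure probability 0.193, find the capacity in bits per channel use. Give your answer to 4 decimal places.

Binary erasure channel: capacity C = 1 − ε.
C = 1 − 0.193 = 0.8070 bits per channel use.

0.8070 bits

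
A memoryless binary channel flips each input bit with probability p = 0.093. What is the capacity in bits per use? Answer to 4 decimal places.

0.5536 bits

Binary symmetric channel: C = 1 − h₂(ε) where h₂ is the binary entropy function.
h₂(0.093) = −0.093·log₂0.093 − 0.907·log₂0.907 = 0.4464.
C = 1 − 0.4464 = 0.5536 bits per channel use.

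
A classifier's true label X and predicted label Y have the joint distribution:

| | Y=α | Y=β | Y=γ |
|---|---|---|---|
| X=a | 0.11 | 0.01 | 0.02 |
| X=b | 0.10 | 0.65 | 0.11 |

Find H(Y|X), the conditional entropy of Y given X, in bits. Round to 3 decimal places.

1.032 bits

Marginals: p(X) = (0.1400, 0.8600), p(Y) = (0.2100, 0.6600, 0.1300).
H(Y|X) = Σ p(X) · H(Y|X=·).
  X=a: p=0.1400, H(Y|X=a) = 0.9464
  X=b: p=0.8600, H(Y|X=b) = 1.0457
Weighted sum = 1.032 bits.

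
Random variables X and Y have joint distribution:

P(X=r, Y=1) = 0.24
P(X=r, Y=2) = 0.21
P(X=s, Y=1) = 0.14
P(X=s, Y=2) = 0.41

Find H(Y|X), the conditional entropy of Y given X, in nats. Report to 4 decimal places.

Marginals: p(X) = (0.4500, 0.5500), p(Y) = (0.3800, 0.6200).
H(Y|X) = Σ p(X) · H(Y|X=·).
  X=r: p=0.4500, H(Y|X=r) = 0.6909
  X=s: p=0.5500, H(Y|X=s) = 0.5673
Weighted sum = 0.6229 nats.

0.6229 nats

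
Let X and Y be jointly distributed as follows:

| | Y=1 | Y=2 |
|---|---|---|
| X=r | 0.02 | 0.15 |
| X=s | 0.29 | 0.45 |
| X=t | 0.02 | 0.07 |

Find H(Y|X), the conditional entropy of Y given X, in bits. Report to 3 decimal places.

0.872 bits

Marginals: p(X) = (0.1700, 0.7400, 0.0900), p(Y) = (0.3300, 0.6700).
H(Y|X) = Σ p(X) · H(Y|X=·).
  X=r: p=0.1700, H(Y|X=r) = 0.5226
  X=s: p=0.7400, H(Y|X=s) = 0.9660
  X=t: p=0.0900, H(Y|X=t) = 0.7642
Weighted sum = 0.872 bits.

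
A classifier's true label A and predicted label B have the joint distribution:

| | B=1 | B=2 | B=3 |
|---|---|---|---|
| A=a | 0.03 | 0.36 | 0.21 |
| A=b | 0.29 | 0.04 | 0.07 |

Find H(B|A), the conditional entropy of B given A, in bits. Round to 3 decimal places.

1.156 bits

Marginals: p(A) = (0.6000, 0.4000), p(B) = (0.3200, 0.4000, 0.2800).
H(B|A) = Σ p(A) · H(B|A=·).
  A=a: p=0.6000, H(B|A=a) = 1.1884
  A=b: p=0.4000, H(B|A=b) = 1.1086
Weighted sum = 1.156 bits.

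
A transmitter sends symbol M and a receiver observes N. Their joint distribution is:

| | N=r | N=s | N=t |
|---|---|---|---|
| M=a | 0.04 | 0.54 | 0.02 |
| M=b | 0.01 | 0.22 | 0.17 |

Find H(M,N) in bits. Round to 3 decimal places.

1.760 bits

H(M,N) = −Σ p(x,y)·log₂ p(x,y) over all 6 cells.
  cell (a,r): −0.04·log₂0.04 = 0.1858
  cell (a,s): −0.54·log₂0.54 = 0.4800
  cell (a,t): −0.02·log₂0.02 = 0.1129
  cell (b,r): −0.01·log₂0.01 = 0.0664
  cell (b,s): −0.22·log₂0.22 = 0.4806
  cell (b,t): −0.17·log₂0.17 = 0.4346
Sum = 1.760 bits.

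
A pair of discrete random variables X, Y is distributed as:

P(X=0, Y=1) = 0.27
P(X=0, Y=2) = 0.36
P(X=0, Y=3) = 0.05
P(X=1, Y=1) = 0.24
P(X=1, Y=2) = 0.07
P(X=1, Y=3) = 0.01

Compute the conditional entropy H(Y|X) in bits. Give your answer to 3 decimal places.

1.181 bits

Marginals: p(X) = (0.6800, 0.3200), p(Y) = (0.5100, 0.4300, 0.0600).
H(Y|X) = Σ p(X) · H(Y|X=·).
  X=0: p=0.6800, H(Y|X=0) = 1.2917
  X=1: p=0.3200, H(Y|X=1) = 0.9472
Weighted sum = 1.181 bits.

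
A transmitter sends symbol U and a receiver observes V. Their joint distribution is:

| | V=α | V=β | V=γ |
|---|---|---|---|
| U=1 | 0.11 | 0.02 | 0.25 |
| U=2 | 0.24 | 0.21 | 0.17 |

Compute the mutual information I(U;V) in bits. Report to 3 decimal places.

Marginals: p(U) = (0.3800, 0.6200), p(V) = (0.3500, 0.2300, 0.4200).
I(U;V) = Σ p(x,y)·log₂[p(x,y)/(p(x)p(y))].
  (1,α): 0.11·log₂(0.8271) = -0.0301
  (1,β): 0.02·log₂(0.2288) = -0.0426
  (1,γ): 0.25·log₂(1.5664) = 0.1619
  (2,α): 0.24·log₂(1.1060) = 0.0349
  (2,β): 0.21·log₂(1.4727) = 0.1173
  (2,γ): 0.17·log₂(0.6528) = -0.1046
Sum = 0.137 bits.

0.137 bits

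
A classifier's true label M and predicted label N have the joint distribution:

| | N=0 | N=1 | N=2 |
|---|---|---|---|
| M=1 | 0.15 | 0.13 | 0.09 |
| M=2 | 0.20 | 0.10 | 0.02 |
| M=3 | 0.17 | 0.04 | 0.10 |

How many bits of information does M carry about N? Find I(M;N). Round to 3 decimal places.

0.086 bits

Marginals: p(M) = (0.3700, 0.3200, 0.3100), p(N) = (0.5200, 0.2700, 0.2100).
I(M;N) = Σ p(x,y)·log₂[p(x,y)/(p(x)p(y))].
  (1,0): 0.15·log₂(0.7796) = -0.0539
  (1,1): 0.13·log₂(1.3013) = 0.0494
  (1,2): 0.09·log₂(1.1583) = 0.0191
  (2,0): 0.20·log₂(1.2019) = 0.0531
  (2,1): 0.10·log₂(1.1574) = 0.0211
  (2,2): 0.02·log₂(0.2976) = -0.0350
  (3,0): 0.17·log₂(1.0546) = 0.0130
  (3,1): 0.04·log₂(0.4779) = -0.0426
  (3,2): 0.10·log₂(1.5361) = 0.0619
Sum = 0.086 bits.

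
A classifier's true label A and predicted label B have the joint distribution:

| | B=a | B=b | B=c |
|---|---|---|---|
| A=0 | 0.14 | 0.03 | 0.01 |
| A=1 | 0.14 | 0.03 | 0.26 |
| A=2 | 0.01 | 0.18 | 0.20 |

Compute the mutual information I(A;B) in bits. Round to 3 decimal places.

Marginals: p(A) = (0.1800, 0.4300, 0.3900), p(B) = (0.2900, 0.2400, 0.4700).
I(A;B) = H(A) + H(B) − H(A,B).
H(A) = 1.4987, H(B) = 1.5240, H(A,B) = 2.6456.
I(A;B) = 1.4987 + 1.5240 − 2.6456 = 0.377 bits.

0.377 bits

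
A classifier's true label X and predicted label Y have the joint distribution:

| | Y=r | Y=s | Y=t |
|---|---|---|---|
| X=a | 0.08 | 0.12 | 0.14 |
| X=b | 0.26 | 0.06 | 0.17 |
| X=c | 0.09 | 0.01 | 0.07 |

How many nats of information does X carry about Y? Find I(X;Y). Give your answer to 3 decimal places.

Marginals: p(X) = (0.3400, 0.4900, 0.1700), p(Y) = (0.4300, 0.1900, 0.3800).
I(X;Y) = Σ p(x,y)·ln[p(x,y)/(p(x)p(y))].
  (a,r): 0.08·ln(0.5472) = -0.0482
  (a,s): 0.12·ln(1.8576) = 0.0743
  (a,t): 0.14·ln(1.0836) = 0.0112
  (b,r): 0.26·ln(1.2340) = 0.0547
  (b,s): 0.06·ln(0.6445) = -0.0264
  (b,t): 0.17·ln(0.9130) = -0.0155
  (c,r): 0.09·ln(1.2312) = 0.0187
  (c,s): 0.01·ln(0.3096) = -0.0117
  (c,t): 0.07·ln(1.0836) = 0.0056
Sum = 0.063 nats.

0.063 nats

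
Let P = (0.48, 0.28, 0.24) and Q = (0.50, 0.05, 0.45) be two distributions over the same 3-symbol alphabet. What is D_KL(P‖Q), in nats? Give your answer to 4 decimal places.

D(P‖Q) = Σ p·ln(p/q).
  0.48·ln(0.48/0.50) = -0.01959
  0.28·ln(0.28/0.05) = 0.48237
  0.24·ln(0.24/0.45) = -0.15087
D(P‖Q) = 0.3119 nats.

0.3119 nats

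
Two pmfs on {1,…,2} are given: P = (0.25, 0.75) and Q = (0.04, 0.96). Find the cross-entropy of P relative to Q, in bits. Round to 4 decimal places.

H(P,Q) = −Σ p·log₂ q.
  −0.25·log₂(0.04) = 1.16096
  −0.75·log₂(0.96) = 0.04417
H(P,Q) = 1.2051 bits.

1.2051 bits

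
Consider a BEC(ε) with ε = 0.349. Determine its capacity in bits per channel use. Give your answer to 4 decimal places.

0.6510 bits

Binary erasure channel: capacity C = 1 − ε.
C = 1 − 0.349 = 0.6510 bits per channel use.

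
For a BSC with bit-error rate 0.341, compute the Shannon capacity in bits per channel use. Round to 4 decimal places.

0.0742 bits

Binary symmetric channel: C = 1 − h₂(ε) where h₂ is the binary entropy function.
h₂(0.341) = −0.341·log₂0.341 − 0.659·log₂0.659 = 0.9258.
C = 1 − 0.9258 = 0.0742 bits per channel use.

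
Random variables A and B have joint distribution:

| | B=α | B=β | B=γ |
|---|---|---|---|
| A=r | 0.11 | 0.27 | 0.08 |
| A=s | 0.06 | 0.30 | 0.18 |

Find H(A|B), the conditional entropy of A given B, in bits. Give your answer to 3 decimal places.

0.960 bits

Marginals: p(A) = (0.4600, 0.5400), p(B) = (0.1700, 0.5700, 0.2600).
H(A|B) = Σ p(B) · H(A|B=·).
  B=α: p=0.1700, H(A|B=α) = 0.9367
  B=β: p=0.5700, H(A|B=β) = 0.9980
  B=γ: p=0.2600, H(A|B=γ) = 0.8905
Weighted sum = 0.960 bits.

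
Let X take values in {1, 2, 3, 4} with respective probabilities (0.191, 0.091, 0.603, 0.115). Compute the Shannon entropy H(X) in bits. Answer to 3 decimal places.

1.570 bits

H(X) = −Σ p·log₂ p.
  −(0.191)·log₂(0.191) = 0.4562
  −(0.091)·log₂(0.091) = 0.3147
  −(0.603)·log₂(0.603) = 0.4401
  −(0.115)·log₂(0.115) = 0.3588
Sum: 0.4562 + 0.3147 + 0.4401 + 0.3588 = 1.570 bits.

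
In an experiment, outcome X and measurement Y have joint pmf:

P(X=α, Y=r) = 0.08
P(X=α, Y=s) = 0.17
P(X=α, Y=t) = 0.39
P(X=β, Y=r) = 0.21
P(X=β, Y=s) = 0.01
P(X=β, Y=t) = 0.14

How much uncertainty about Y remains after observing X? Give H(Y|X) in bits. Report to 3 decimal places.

1.250 bits

Marginals: p(X) = (0.6400, 0.3600), p(Y) = (0.2900, 0.1800, 0.5300).
H(Y|X) = Σ p(X) · H(Y|X=·).
  X=α: p=0.6400, H(Y|X=α) = 1.3185
  X=β: p=0.3600, H(Y|X=β) = 1.1271
Weighted sum = 1.250 bits.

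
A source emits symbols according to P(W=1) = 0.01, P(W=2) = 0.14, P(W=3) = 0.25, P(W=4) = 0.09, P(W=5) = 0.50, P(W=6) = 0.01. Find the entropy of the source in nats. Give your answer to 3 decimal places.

1.277 nats

H(W) = −Σ p·ln p.
  −(0.01)·ln(0.01) = 0.0461
  −(0.14)·ln(0.14) = 0.2753
  −(0.25)·ln(0.25) = 0.3466
  −(0.09)·ln(0.09) = 0.2167
  −(0.50)·ln(0.50) = 0.3466
  −(0.01)·ln(0.01) = 0.0461
Sum: 0.0461 + 0.2753 + 0.3466 + 0.2167 + 0.3466 + 0.0461 = 1.277 nats.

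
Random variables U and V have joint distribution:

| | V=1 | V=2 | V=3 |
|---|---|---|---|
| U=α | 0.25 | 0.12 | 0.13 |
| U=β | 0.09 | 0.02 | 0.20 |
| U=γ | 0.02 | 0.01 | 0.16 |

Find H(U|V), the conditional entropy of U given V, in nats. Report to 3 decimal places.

0.899 nats

Chain rule: H(U|V) = H(U,V) − H(V).
Marginals: p(U) = (0.5000, 0.3100, 0.1900), p(V) = (0.3600, 0.1500, 0.4900).
H(U,V) = 1.9006 nats; H(V) = 1.0019 nats.
H(U|V) = 1.9006 − 1.0019 = 0.899 nats.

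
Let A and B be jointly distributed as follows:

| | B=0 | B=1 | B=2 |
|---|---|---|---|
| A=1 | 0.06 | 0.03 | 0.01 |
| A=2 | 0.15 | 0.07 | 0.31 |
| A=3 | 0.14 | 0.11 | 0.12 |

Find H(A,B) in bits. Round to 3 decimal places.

H(A,B) = −Σ p(x,y)·log₂ p(x,y) over all 9 cells.
  cell (1,0): −0.06·log₂0.06 = 0.2435
  cell (1,1): −0.03·log₂0.03 = 0.1518
  cell (1,2): −0.01·log₂0.01 = 0.0664
  cell (2,0): −0.15·log₂0.15 = 0.4105
  cell (2,1): −0.07·log₂0.07 = 0.2686
  cell (2,2): −0.31·log₂0.31 = 0.5238
  cell (3,0): −0.14·log₂0.14 = 0.3971
  cell (3,1): −0.11·log₂0.11 = 0.3503
  cell (3,2): −0.12·log₂0.12 = 0.3671
Sum = 2.779 bits.

2.779 bits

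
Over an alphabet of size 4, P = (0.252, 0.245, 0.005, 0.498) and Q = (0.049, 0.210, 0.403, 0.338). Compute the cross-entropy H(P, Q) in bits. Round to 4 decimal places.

H(P,Q) = −Σ p·log₂ q.
  −0.252·log₂(0.049) = 1.09647
  −0.245·log₂(0.210) = 0.55163
  −0.005·log₂(0.403) = 0.00656
  −0.498·log₂(0.338) = 0.77932
H(P,Q) = 2.4340 bits.

2.4340 bits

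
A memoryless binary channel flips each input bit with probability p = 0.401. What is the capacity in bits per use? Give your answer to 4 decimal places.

Binary symmetric channel: C = 1 − h₂(ε) where h₂ is the binary entropy function.
h₂(0.401) = −0.401·log₂0.401 − 0.599·log₂0.599 = 0.9715.
C = 1 − 0.9715 = 0.0285 bits per channel use.

0.0285 bits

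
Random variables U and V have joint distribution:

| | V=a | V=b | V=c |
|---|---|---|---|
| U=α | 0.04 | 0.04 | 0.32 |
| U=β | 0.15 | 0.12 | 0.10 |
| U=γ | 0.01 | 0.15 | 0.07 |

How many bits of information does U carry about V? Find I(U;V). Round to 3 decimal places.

0.287 bits

Marginals: p(U) = (0.4000, 0.3700, 0.2300), p(V) = (0.2000, 0.3100, 0.4900).
I(U;V) = Σ p(x,y)·log₂[p(x,y)/(p(x)p(y))].
  (α,a): 0.04·log₂(0.5000) = -0.0400
  (α,b): 0.04·log₂(0.3226) = -0.0653
  (α,c): 0.32·log₂(1.6327) = 0.2263
  (β,a): 0.15·log₂(2.0270) = 0.1529
  (β,b): 0.12·log₂(1.0462) = 0.0078
  (β,c): 0.10·log₂(0.5516) = -0.0858
  (γ,a): 0.01·log₂(0.2174) = -0.0220
  (γ,b): 0.15·log₂(2.1038) = 0.1609
  (γ,c): 0.07·log₂(0.6211) = -0.0481
Sum = 0.287 bits.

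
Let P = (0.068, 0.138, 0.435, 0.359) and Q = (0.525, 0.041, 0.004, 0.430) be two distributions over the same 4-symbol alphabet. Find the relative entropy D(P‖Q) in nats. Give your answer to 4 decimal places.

D(P‖Q) = Σ p·ln(p/q).
  0.068·ln(0.068/0.525) = -0.13898
  0.138·ln(0.138/0.041) = 0.16749
  0.435·ln(0.435/0.004) = 2.03974
  0.359·ln(0.359/0.430) = -0.06479
D(P‖Q) = 2.0035 nats.

2.0035 nats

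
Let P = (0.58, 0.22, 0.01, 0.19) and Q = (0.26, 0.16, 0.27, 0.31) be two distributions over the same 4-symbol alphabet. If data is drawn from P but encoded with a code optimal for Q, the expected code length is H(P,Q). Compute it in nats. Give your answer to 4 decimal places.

H(P,Q) = −Σ p·ln q.
  −0.58·ln(0.26) = 0.78130
  −0.22·ln(0.16) = 0.40317
  −0.01·ln(0.27) = 0.01309
  −0.19·ln(0.31) = 0.22252
H(P,Q) = 1.4201 nats.

1.4201 nats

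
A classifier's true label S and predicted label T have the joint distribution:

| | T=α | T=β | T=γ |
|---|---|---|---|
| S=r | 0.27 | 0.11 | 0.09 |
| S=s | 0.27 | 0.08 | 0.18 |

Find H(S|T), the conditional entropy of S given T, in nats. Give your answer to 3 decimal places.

Marginals: p(S) = (0.4700, 0.5300), p(T) = (0.5400, 0.1900, 0.2700).
H(S|T) = Σ p(T) · H(S|T=·).
  T=α: p=0.5400, H(S|T=α) = 0.6931
  T=β: p=0.1900, H(S|T=β) = 0.6806
  T=γ: p=0.2700, H(S|T=γ) = 0.6365
Weighted sum = 0.675 nats.

0.675 nats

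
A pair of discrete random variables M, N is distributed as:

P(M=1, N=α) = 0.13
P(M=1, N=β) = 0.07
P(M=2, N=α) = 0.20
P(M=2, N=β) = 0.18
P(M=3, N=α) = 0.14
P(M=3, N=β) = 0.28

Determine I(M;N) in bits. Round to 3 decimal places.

0.046 bits

Marginals: p(M) = (0.2000, 0.3800, 0.4200), p(N) = (0.4700, 0.5300).
I(M;N) = Σ p(x,y)·log₂[p(x,y)/(p(x)p(y))].
  (1,α): 0.13·log₂(1.3830) = 0.0608
  (1,β): 0.07·log₂(0.6604) = -0.0419
  (2,α): 0.20·log₂(1.1198) = 0.0327
  (2,β): 0.18·log₂(0.8937) = -0.0292
  (3,α): 0.14·log₂(0.7092) = -0.0694
  (3,β): 0.28·log₂(1.2579) = 0.0927
Sum = 0.046 bits.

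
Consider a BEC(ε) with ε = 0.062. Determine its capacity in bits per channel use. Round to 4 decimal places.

Binary erasure channel: capacity C = 1 − ε.
C = 1 − 0.062 = 0.9380 bits per channel use.

0.9380 bits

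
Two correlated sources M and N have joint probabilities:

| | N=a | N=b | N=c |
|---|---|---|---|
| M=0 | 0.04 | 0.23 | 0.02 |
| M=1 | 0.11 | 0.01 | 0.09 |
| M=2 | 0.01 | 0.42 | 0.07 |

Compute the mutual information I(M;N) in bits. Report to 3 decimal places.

Marginals: p(M) = (0.2900, 0.2100, 0.5000), p(N) = (0.1600, 0.6600, 0.1800).
I(M;N) = H(M) + H(N) − H(M,N).
H(M) = 1.4907, H(N) = 1.2640, H(M,N) = 2.3763.
I(M;N) = 1.4907 + 1.2640 − 2.3763 = 0.378 bits.

0.378 bits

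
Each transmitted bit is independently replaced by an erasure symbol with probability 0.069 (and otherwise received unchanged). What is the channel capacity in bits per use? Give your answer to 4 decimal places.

0.9310 bits

Binary erasure channel: capacity C = 1 − ε.
C = 1 − 0.069 = 0.9310 bits per channel use.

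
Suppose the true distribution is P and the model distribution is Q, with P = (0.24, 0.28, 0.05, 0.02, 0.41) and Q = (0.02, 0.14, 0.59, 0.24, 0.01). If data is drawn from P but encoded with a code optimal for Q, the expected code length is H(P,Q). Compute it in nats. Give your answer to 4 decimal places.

H(P,Q) = −Σ p·ln q.
  −0.24·ln(0.02) = 0.93889
  −0.28·ln(0.14) = 0.55051
  −0.05·ln(0.59) = 0.02638
  −0.02·ln(0.24) = 0.02854
  −0.41·ln(0.01) = 1.88812
H(P,Q) = 3.4324 nats.

3.4324 nats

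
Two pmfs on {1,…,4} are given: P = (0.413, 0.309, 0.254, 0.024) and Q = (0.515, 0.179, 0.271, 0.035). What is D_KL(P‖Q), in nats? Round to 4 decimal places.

D(P‖Q) = Σ p·ln(p/q).
  0.413·ln(0.413/0.515) = -0.09116
  0.309·ln(0.309/0.179) = 0.16870
  0.254·ln(0.254/0.271) = -0.01646
  0.024·ln(0.024/0.035) = -0.00906
D(P‖Q) = 0.0520 nats.

0.0520 nats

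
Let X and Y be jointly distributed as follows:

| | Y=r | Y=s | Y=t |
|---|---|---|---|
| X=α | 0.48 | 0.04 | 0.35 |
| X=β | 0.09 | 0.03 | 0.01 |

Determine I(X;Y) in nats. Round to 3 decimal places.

Marginals: p(X) = (0.8700, 0.1300), p(Y) = (0.5700, 0.0700, 0.3600).
I(X;Y) = H(X) + H(Y) − H(X,Y).
H(X) = 0.3864, H(Y) = 0.8744, H(X,Y) = 1.2165.
I(X;Y) = 0.3864 + 0.8744 − 1.2165 = 0.044 nats.

0.044 nats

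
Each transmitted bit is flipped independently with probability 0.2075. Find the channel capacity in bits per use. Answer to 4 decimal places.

Binary symmetric channel: C = 1 − h₂(ε) where h₂ is the binary entropy function.
h₂(0.2075) = −0.2075·log₂0.2075 − 0.7925·log₂0.7925 = 0.7367.
C = 1 − 0.7367 = 0.2633 bits per channel use.

0.2633 bits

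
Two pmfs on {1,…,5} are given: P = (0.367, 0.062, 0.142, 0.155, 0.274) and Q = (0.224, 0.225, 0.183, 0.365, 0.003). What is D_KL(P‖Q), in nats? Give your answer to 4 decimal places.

1.1695 nats

D(P‖Q) = Σ p·ln(p/q).
  0.367·ln(0.367/0.224) = 0.18119
  0.062·ln(0.062/0.225) = -0.07992
  0.142·ln(0.142/0.183) = -0.03602
  0.155·ln(0.155/0.365) = -0.13275
  0.274·ln(0.274/0.003) = 1.23698
D(P‖Q) = 1.1695 nats.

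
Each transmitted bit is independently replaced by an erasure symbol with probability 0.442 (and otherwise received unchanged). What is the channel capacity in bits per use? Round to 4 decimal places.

0.5580 bits

Binary erasure channel: capacity C = 1 − ε.
C = 1 − 0.442 = 0.5580 bits per channel use.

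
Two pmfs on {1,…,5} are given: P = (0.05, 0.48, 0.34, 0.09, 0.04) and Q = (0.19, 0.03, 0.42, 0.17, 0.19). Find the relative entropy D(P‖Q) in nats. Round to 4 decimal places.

D(P‖Q) = Σ p·ln(p/q).
  0.05·ln(0.05/0.19) = -0.06675
  0.48·ln(0.48/0.03) = 1.33084
  0.34·ln(0.34/0.42) = -0.07185
  0.09·ln(0.09/0.17) = -0.05724
  0.04·ln(0.04/0.19) = -0.06233
D(P‖Q) = 1.0727 nats.

1.0727 nats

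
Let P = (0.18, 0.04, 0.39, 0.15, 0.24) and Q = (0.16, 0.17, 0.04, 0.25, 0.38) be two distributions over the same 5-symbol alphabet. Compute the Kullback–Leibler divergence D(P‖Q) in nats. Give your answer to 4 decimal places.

D(P‖Q) = Σ p·ln(p/q).
  0.18·ln(0.18/0.16) = 0.02120
  0.04·ln(0.04/0.17) = -0.05788
  0.39·ln(0.39/0.04) = 0.88813
  0.15·ln(0.15/0.25) = -0.07662
  0.24·ln(0.24/0.38) = -0.11029
D(P‖Q) = 0.6645 nats.

0.6645 nats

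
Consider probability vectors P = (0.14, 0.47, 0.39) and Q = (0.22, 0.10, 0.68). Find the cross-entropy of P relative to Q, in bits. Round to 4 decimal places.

2.0841 bits

H(P,Q) = −Σ p·log₂ q.
  −0.14·log₂(0.22) = 0.30582
  −0.47·log₂(0.10) = 1.56131
  −0.39·log₂(0.68) = 0.21699
H(P,Q) = 2.0841 bits.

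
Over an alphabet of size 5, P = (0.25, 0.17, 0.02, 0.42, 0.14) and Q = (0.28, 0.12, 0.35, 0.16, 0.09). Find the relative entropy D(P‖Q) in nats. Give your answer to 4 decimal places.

0.4408 nats

D(P‖Q) = Σ p·ln(p/q).
  0.25·ln(0.25/0.28) = -0.02833
  0.17·ln(0.17/0.12) = 0.05921
  0.02·ln(0.02/0.35) = -0.05724
  0.42·ln(0.42/0.16) = 0.40533
  0.14·ln(0.14/0.09) = 0.06186
D(P‖Q) = 0.4408 nats.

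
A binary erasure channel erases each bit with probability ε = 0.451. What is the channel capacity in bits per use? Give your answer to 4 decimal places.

Binary erasure channel: capacity C = 1 − ε.
C = 1 − 0.451 = 0.5490 bits per channel use.

0.5490 bits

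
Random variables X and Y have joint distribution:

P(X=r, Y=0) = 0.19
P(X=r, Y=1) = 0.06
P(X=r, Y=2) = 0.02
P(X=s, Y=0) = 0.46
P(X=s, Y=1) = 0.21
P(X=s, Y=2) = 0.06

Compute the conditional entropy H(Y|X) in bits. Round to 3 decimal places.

Marginals: p(X) = (0.2700, 0.7300), p(Y) = (0.6500, 0.2700, 0.0800).
H(Y|X) = Σ p(X) · H(Y|X=·).
  X=r: p=0.2700, H(Y|X=r) = 1.1171
  X=s: p=0.7300, H(Y|X=s) = 1.2332
Weighted sum = 1.202 bits.

1.202 bits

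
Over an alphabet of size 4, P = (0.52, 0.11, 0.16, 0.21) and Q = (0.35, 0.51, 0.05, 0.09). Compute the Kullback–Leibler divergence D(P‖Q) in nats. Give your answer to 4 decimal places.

0.4012 nats

D(P‖Q) = Σ p·ln(p/q).
  0.52·ln(0.52/0.35) = 0.20587
  0.11·ln(0.11/0.51) = -0.16873
  0.16·ln(0.16/0.05) = 0.18610
  0.21·ln(0.21/0.09) = 0.17793
D(P‖Q) = 0.4012 nats.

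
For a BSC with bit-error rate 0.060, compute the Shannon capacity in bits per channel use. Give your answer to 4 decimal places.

0.6726 bits

Binary symmetric channel: C = 1 − h₂(ε) where h₂ is the binary entropy function.
h₂(0.060) = −0.060·log₂0.060 − 0.940·log₂0.940 = 0.3274.
C = 1 − 0.3274 = 0.6726 bits per channel use.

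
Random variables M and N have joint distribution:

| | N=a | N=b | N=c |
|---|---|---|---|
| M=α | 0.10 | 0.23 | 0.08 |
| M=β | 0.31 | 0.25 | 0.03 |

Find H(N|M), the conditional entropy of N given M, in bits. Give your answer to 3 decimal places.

1.310 bits

Marginals: p(M) = (0.4100, 0.5900), p(N) = (0.4100, 0.4800, 0.1100).
H(N|M) = Σ p(M) · H(N|M=·).
  M=α: p=0.4100, H(N|M=α) = 1.4244
  M=β: p=0.5900, H(N|M=β) = 1.2313
Weighted sum = 1.310 bits.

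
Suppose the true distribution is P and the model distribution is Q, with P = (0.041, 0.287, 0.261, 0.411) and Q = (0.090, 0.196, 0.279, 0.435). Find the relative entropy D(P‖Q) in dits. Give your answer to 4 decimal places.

D(P‖Q) = Σ p·log₁₀(p/q).
  0.041·log₁₀(0.041/0.090) = -0.01400
  0.287·log₁₀(0.287/0.196) = 0.04753
  0.261·log₁₀(0.261/0.279) = -0.00756
  0.411·log₁₀(0.411/0.435) = -0.01013
D(P‖Q) = 0.0158 dits.

0.0158 dits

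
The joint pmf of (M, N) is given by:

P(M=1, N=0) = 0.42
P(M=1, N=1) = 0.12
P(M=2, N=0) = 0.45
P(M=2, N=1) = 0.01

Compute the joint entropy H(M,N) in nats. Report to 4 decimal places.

H(M,N) = −Σ p(x,y)·ln p(x,y) over all 4 cells.
  cell (1,0): −0.42·ln0.42 = 0.36435
  cell (1,1): −0.12·ln0.12 = 0.25443
  cell (2,0): −0.45·ln0.45 = 0.35933
  cell (2,1): −0.01·ln0.01 = 0.04605
Sum = 1.0242 nats.

1.0242 nats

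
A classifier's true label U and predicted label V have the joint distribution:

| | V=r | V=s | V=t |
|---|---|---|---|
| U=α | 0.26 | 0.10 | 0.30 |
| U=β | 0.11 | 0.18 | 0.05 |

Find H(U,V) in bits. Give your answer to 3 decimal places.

H(U,V) = −Σ p(x,y)·log₂ p(x,y) over all 6 cells.
  cell (α,r): −0.26·log₂0.26 = 0.5053
  cell (α,s): −0.10·log₂0.10 = 0.3322
  cell (α,t): −0.30·log₂0.30 = 0.5211
  cell (β,r): −0.11·log₂0.11 = 0.3503
  cell (β,s): −0.18·log₂0.18 = 0.4453
  cell (β,t): −0.05·log₂0.05 = 0.2161
Sum = 2.370 bits.

2.370 bits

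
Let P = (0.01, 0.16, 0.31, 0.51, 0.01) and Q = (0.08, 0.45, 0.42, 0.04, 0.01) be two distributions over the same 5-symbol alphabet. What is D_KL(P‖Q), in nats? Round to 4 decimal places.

D(P‖Q) = Σ p·ln(p/q).
  0.01·ln(0.01/0.08) = -0.02079
  0.16·ln(0.16/0.45) = -0.16545
  0.31·ln(0.31/0.42) = -0.09414
  0.51·ln(0.51/0.04) = 1.29822
  0.01·ln(0.01/0.01) = 0.00000
D(P‖Q) = 1.0178 nats.

1.0178 nats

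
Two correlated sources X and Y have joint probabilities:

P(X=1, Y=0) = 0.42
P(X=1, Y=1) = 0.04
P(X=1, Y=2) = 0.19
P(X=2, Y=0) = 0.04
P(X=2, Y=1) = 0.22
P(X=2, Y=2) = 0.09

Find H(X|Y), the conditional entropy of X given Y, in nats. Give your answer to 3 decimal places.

Marginals: p(X) = (0.6500, 0.3500), p(Y) = (0.4600, 0.2600, 0.2800).
H(X|Y) = Σ p(Y) · H(X|Y=·).
  Y=0: p=0.4600, H(X|Y=0) = 0.2954
  Y=1: p=0.2600, H(X|Y=1) = 0.4293
  Y=2: p=0.2800, H(X|Y=2) = 0.6279
Weighted sum = 0.423 nats.

0.423 nats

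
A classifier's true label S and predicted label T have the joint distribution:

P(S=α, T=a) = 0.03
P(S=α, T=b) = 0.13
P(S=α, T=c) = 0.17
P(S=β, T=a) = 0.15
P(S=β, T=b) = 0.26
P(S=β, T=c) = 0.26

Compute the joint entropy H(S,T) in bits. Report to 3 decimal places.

H(S,T) = −Σ p(x,y)·log₂ p(x,y) over all 6 cells.
  cell (α,a): −0.03·log₂0.03 = 0.1518
  cell (α,b): −0.13·log₂0.13 = 0.3826
  cell (α,c): −0.17·log₂0.17 = 0.4346
  cell (β,a): −0.15·log₂0.15 = 0.4105
  cell (β,b): −0.26·log₂0.26 = 0.5053
  cell (β,c): −0.26·log₂0.26 = 0.5053
Sum = 2.390 bits.

2.390 bits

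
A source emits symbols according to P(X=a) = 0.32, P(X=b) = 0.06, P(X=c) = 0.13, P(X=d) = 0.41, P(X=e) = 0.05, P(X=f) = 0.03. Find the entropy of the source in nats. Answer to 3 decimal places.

1.419 nats

H(X) = −Σ p·ln p.
  −(0.32)·ln(0.32) = 0.3646
  −(0.06)·ln(0.06) = 0.1688
  −(0.13)·ln(0.13) = 0.2652
  −(0.41)·ln(0.41) = 0.3656
  −(0.05)·ln(0.05) = 0.1498
  −(0.03)·ln(0.03) = 0.1052
Sum: 0.3646 + 0.1688 + 0.2652 + 0.3656 + 0.1498 + 0.1052 = 1.419 nats.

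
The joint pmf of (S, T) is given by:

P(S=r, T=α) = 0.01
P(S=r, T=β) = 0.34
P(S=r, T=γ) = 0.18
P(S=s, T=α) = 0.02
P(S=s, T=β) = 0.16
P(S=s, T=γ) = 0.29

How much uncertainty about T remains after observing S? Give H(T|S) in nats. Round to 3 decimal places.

0.761 nats

Chain rule: H(T|S) = H(S,T) − H(S).
Marginals: p(S) = (0.5300, 0.4700), p(T) = (0.0300, 0.5000, 0.4700).
H(S,T) = 1.4519 nats; H(S) = 0.6913 nats.
H(T|S) = 1.4519 − 0.6913 = 0.761 nats.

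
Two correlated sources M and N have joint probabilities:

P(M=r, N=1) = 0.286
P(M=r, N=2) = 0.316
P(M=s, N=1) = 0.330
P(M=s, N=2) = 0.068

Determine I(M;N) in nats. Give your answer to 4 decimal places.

0.0675 nats

Marginals: p(M) = (0.6020, 0.3980), p(N) = (0.6160, 0.3840).
I(M;N) = H(M) + H(N) − H(M,N).
H(M) = 0.6722, H(N) = 0.6660, H(M,N) = 1.2707.
I(M;N) = 0.6722 + 0.6660 − 1.2707 = 0.0675 nats.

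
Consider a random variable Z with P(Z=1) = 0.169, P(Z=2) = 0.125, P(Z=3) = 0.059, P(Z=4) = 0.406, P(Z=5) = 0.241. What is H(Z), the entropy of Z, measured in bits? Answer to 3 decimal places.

2.072 bits

H(Z) = −Σ p·log₂ p.
  −(0.169)·log₂(0.169) = 0.4335
  −(0.125)·log₂(0.125) = 0.3750
  −(0.059)·log₂(0.059) = 0.2409
  −(0.406)·log₂(0.406) = 0.5280
  −(0.241)·log₂(0.241) = 0.4947
Sum: 0.4335 + 0.3750 + 0.2409 + 0.5280 + 0.4947 = 2.072 bits.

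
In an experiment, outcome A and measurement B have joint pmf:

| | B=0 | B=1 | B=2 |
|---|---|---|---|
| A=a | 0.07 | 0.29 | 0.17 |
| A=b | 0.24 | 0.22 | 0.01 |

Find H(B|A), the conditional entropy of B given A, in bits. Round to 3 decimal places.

Chain rule: H(B|A) = H(A,B) − H(A).
Marginals: p(A) = (0.5300, 0.4700), p(B) = (0.3100, 0.5100, 0.1800).
H(A,B) = 2.2622 bits; H(A) = 0.9974 bits.
H(B|A) = 2.2622 − 0.9974 = 1.265 bits.

1.265 bits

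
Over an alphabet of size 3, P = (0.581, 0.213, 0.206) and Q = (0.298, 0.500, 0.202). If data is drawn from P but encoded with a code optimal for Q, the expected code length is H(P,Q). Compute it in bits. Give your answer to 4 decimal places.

1.7031 bits

H(P,Q) = −Σ p·log₂ q.
  −0.581·log₂(0.298) = 1.01478
  −0.213·log₂(0.500) = 0.21300
  −0.206·log₂(0.202) = 0.47536
H(P,Q) = 1.7031 bits.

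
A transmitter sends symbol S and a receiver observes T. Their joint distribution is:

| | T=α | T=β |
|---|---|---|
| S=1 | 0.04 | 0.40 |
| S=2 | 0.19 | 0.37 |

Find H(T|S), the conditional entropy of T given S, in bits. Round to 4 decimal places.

Chain rule: H(T|S) = H(S,T) − H(S).
Marginals: p(S) = (0.4400, 0.5600), p(T) = (0.2300, 0.7700).
H(S,T) = 1.7005 bits; H(S) = 0.9896 bits.
H(T|S) = 1.7005 − 0.9896 = 0.7109 bits.

0.7109 bits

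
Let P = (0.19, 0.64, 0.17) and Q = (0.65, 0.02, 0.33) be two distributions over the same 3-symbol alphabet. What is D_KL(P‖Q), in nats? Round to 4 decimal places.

D(P‖Q) = Σ p·ln(p/q).
  0.19·ln(0.19/0.65) = -0.23369
  0.64·ln(0.64/0.02) = 2.21807
  0.17·ln(0.17/0.33) = -0.11276
D(P‖Q) = 1.8716 nats.

1.8716 nats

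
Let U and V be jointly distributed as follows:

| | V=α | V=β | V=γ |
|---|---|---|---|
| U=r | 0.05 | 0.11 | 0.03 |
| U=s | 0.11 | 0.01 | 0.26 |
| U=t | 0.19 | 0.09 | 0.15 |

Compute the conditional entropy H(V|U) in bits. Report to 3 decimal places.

1.309 bits

Marginals: p(U) = (0.1900, 0.3800, 0.4300), p(V) = (0.3500, 0.2100, 0.4400).
H(V|U) = Σ p(U) · H(V|U=·).
  U=r: p=0.1900, H(V|U=r) = 1.3838
  U=s: p=0.3800, H(V|U=s) = 1.0304
  U=t: p=0.4300, H(V|U=t) = 1.5229
Weighted sum = 1.309 bits.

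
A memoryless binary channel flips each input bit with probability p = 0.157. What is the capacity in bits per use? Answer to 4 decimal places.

Binary symmetric channel: C = 1 − h₂(ε) where h₂ is the binary entropy function.
h₂(0.157) = −0.157·log₂0.157 − 0.843·log₂0.843 = 0.6271.
C = 1 − 0.6271 = 0.3729 bits per channel use.

0.3729 bits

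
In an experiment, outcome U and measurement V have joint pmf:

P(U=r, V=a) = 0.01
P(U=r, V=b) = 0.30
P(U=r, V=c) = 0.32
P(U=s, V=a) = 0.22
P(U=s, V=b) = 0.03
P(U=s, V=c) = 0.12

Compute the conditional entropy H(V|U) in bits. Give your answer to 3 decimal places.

1.162 bits

Chain rule: H(V|U) = H(U,V) − H(U).
Marginals: p(U) = (0.6300, 0.3700), p(V) = (0.2300, 0.3300, 0.4400).
H(U,V) = 2.1130 bits; H(U) = 0.9507 bits.
H(V|U) = 2.1130 − 0.9507 = 1.162 bits.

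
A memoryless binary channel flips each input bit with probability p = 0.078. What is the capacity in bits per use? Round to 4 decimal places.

0.6049 bits

Binary symmetric channel: C = 1 − h₂(ε) where h₂ is the binary entropy function.
h₂(0.078) = −0.078·log₂0.078 − 0.922·log₂0.922 = 0.3951.
C = 1 − 0.3951 = 0.6049 bits per channel use.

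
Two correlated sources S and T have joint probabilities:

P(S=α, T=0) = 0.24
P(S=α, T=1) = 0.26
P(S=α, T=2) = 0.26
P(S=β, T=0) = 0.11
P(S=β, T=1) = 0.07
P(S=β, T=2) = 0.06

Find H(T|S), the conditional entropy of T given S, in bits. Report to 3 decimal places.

Marginals: p(S) = (0.7600, 0.2400), p(T) = (0.3500, 0.3300, 0.3200).
H(T|S) = Σ p(S) · H(T|S=·).
  S=α: p=0.7600, H(T|S=α) = 1.5840
  S=β: p=0.2400, H(T|S=β) = 1.5343
Weighted sum = 1.572 bits.

1.572 bits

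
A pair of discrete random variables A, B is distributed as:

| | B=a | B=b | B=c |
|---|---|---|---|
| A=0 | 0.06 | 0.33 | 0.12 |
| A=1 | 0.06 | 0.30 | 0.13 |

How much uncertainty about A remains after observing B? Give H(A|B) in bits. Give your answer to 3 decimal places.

0.999 bits

Marginals: p(A) = (0.5100, 0.4900), p(B) = (0.1200, 0.6300, 0.2500).
H(A|B) = Σ p(B) · H(A|B=·).
  B=a: p=0.1200, H(A|B=a) = 1.0000
  B=b: p=0.6300, H(A|B=b) = 0.9984
  B=c: p=0.2500, H(A|B=c) = 0.9988
Weighted sum = 0.999 bits.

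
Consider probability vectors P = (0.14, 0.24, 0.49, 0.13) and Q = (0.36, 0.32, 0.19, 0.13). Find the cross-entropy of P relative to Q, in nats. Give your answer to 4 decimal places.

H(P,Q) = −Σ p·ln q.
  −0.14·ln(0.36) = 0.14303
  −0.24·ln(0.32) = 0.27346
  −0.49·ln(0.19) = 0.81376
  −0.13·ln(0.13) = 0.26523
H(P,Q) = 1.4955 nats.

1.4955 nats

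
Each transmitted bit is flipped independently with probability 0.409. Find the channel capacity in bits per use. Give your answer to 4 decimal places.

Binary symmetric channel: C = 1 − h₂(ε) where h₂ is the binary entropy function.
h₂(0.409) = −0.409·log₂0.409 − 0.591·log₂0.591 = 0.9760.
C = 1 − 0.9760 = 0.0240 bits per channel use.

0.0240 bits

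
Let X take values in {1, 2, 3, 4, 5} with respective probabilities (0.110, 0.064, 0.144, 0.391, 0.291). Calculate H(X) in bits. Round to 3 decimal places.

H(X) = −Σ p·log₂ p.
  −(0.110)·log₂(0.110) = 0.3503
  −(0.064)·log₂(0.064) = 0.2538
  −(0.144)·log₂(0.144) = 0.4026
  −(0.391)·log₂(0.391) = 0.5297
  −(0.291)·log₂(0.291) = 0.5182
Sum: 0.3503 + 0.2538 + 0.4026 + 0.5297 + 0.5182 = 2.055 bits.

2.055 bits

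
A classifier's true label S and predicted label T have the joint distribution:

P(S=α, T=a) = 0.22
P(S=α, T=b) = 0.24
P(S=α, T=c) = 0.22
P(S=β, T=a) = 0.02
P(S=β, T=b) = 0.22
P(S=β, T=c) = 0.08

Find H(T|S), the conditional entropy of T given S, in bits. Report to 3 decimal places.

Marginals: p(S) = (0.6800, 0.3200), p(T) = (0.2400, 0.4600, 0.3000).
H(T|S) = Σ p(S) · H(T|S=·).
  S=α: p=0.6800, H(T|S=α) = 1.5837
  S=β: p=0.3200, H(T|S=β) = 1.1216
Weighted sum = 1.436 bits.

1.436 bits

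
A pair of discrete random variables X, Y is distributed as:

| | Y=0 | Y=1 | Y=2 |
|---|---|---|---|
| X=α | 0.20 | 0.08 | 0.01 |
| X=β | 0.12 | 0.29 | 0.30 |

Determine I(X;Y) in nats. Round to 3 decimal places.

0.153 nats

Marginals: p(X) = (0.2900, 0.7100), p(Y) = (0.3200, 0.3700, 0.3100).
I(X;Y) = H(X) + H(Y) − H(X,Y).
H(X) = 0.6022, H(Y) = 1.0956, H(X,Y) = 1.5446.
I(X;Y) = 0.6022 + 1.0956 − 1.5446 = 0.153 nats.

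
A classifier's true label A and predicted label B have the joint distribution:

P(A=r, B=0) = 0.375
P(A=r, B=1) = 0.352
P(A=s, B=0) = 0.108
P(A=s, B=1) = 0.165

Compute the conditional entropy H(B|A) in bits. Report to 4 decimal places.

Marginals: p(A) = (0.7270, 0.2730), p(B) = (0.4830, 0.5170).
H(B|A) = Σ p(A) · H(B|A=·).
  A=r: p=0.7270, H(B|A=r) = 0.9993
  A=s: p=0.2730, H(B|A=s) = 0.9683
Weighted sum = 0.9908 bits.

0.9908 bits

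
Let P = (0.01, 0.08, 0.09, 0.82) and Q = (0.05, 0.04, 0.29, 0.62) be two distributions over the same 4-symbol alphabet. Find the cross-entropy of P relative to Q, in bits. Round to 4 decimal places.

H(P,Q) = −Σ p·log₂ q.
  −0.01·log₂(0.05) = 0.04322
  −0.08·log₂(0.04) = 0.37151
  −0.09·log₂(0.29) = 0.16073
  −0.82·log₂(0.62) = 0.56552
H(P,Q) = 1.1410 bits.

1.1410 bits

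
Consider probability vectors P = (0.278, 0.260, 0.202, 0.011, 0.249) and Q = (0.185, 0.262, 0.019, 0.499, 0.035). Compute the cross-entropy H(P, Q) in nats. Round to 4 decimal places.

H(P,Q) = −Σ p·ln q.
  −0.278·ln(0.185) = 0.46910
  −0.260·ln(0.262) = 0.34825
  −0.202·ln(0.019) = 0.80059
  −0.011·ln(0.499) = 0.00765
  −0.249·ln(0.035) = 0.83475
H(P,Q) = 2.4603 nats.

2.4603 nats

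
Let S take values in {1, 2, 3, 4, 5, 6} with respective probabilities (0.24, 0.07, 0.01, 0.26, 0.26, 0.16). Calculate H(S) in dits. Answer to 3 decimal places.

0.681 dits

H(S) = −Σ p·log₁₀ p.
  −(0.24)·log₁₀(0.24) = 0.1487
  −(0.07)·log₁₀(0.07) = 0.0808
  −(0.01)·log₁₀(0.01) = 0.0200
  −(0.26)·log₁₀(0.26) = 0.1521
  −(0.26)·log₁₀(0.26) = 0.1521
  −(0.16)·log₁₀(0.16) = 0.1273
Sum: 0.1487 + 0.0808 + 0.0200 + 0.1521 + 0.1521 + 0.1273 = 0.681 dits.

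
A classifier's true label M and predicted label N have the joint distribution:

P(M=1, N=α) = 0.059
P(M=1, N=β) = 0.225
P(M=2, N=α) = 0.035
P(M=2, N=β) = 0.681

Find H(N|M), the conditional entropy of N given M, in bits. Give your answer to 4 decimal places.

0.4110 bits

Marginals: p(M) = (0.2840, 0.7160), p(N) = (0.0940, 0.9060).
H(N|M) = Σ p(M) · H(N|M=·).
  M=1: p=0.2840, H(N|M=1) = 0.7372
  M=2: p=0.7160, H(N|M=2) = 0.2816
Weighted sum = 0.4110 bits.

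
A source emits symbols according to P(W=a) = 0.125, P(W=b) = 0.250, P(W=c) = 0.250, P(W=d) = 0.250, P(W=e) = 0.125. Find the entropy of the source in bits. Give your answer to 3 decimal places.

2.250 bits

H(W) = −Σ p·log₂ p.
  −(0.125)·log₂(0.125) = 0.3750
  −(0.250)·log₂(0.250) = 0.5000
  −(0.250)·log₂(0.250) = 0.5000
  −(0.250)·log₂(0.250) = 0.5000
  −(0.125)·log₂(0.125) = 0.3750
Sum: 0.3750 + 0.5000 + 0.5000 + 0.5000 + 0.3750 = 2.250 bits.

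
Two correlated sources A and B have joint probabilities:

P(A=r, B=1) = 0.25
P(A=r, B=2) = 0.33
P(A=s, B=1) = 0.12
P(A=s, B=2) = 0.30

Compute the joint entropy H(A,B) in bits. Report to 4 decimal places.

H(A,B) = −Σ p(x,y)·log₂ p(x,y) over all 4 cells.
  cell (r,1): −0.25·log₂0.25 = 0.50000
  cell (r,2): −0.33·log₂0.33 = 0.52782
  cell (s,1): −0.12·log₂0.12 = 0.36707
  cell (s,2): −0.30·log₂0.30 = 0.52109
Sum = 1.9160 bits.

1.9160 bits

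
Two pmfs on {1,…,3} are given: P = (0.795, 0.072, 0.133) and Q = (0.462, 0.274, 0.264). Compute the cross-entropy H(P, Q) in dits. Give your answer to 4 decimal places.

0.3840 dits

H(P,Q) = −Σ p·log₁₀ q.
  −0.795·log₁₀(0.462) = 0.26661
  −0.072·log₁₀(0.274) = 0.04048
  −0.133·log₁₀(0.264) = 0.07693
H(P,Q) = 0.3840 dits.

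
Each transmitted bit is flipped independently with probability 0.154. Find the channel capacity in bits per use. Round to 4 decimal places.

Binary symmetric channel: C = 1 − h₂(ε) where h₂ is the binary entropy function.
h₂(0.154) = −0.154·log₂0.154 − 0.846·log₂0.846 = 0.6198.
C = 1 − 0.6198 = 0.3802 bits per channel use.

0.3802 bits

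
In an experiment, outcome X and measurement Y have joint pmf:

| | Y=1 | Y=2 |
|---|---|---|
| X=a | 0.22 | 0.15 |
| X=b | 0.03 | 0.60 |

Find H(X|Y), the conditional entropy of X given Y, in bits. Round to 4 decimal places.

Marginals: p(X) = (0.3700, 0.6300), p(Y) = (0.2500, 0.7500).
H(X|Y) = Σ p(Y) · H(X|Y=·).
  Y=1: p=0.2500, H(X|Y=1) = 0.5294
  Y=2: p=0.7500, H(X|Y=2) = 0.7219
Weighted sum = 0.6738 bits.

0.6738 bits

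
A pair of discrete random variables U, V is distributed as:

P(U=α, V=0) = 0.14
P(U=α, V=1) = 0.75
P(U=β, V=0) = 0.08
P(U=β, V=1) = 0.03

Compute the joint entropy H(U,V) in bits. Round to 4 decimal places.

1.1517 bits

H(U,V) = −Σ p(x,y)·log₂ p(x,y) over all 4 cells.
  cell (α,0): −0.14·log₂0.14 = 0.39711
  cell (α,1): −0.75·log₂0.75 = 0.31128
  cell (β,0): −0.08·log₂0.08 = 0.29151
  cell (β,1): −0.03·log₂0.03 = 0.15177
Sum = 1.1517 bits.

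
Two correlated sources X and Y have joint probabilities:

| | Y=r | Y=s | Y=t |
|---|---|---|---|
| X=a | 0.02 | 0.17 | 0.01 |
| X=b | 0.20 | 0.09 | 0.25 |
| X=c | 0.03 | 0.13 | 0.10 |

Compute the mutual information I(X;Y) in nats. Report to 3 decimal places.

Marginals: p(X) = (0.2000, 0.5400, 0.2600), p(Y) = (0.2500, 0.3900, 0.3600).
I(X;Y) = H(X) + H(Y) − H(X,Y).
H(X) = 1.0049, H(Y) = 1.0816, H(X,Y) = 1.9114.
I(X;Y) = 1.0049 + 1.0816 − 1.9114 = 0.175 nats.

0.175 nats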